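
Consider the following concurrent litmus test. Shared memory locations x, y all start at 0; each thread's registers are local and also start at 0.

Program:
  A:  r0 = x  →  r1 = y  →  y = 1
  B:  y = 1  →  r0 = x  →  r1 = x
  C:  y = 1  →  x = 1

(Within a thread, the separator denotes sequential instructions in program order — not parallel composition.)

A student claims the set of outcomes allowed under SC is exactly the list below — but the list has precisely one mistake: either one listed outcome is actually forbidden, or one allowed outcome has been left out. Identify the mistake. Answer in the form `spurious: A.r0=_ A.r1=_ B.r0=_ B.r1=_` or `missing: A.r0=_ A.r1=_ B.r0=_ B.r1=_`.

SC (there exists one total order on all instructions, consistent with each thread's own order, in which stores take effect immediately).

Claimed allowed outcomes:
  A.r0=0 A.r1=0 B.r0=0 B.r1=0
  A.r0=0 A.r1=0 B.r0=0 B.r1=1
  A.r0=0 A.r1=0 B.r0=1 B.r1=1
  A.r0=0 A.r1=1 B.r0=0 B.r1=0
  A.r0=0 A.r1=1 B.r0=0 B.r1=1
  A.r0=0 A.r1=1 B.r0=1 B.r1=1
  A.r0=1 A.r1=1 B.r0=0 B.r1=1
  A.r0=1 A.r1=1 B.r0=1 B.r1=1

outcome vector order: (A.r0,A.r1,B.r0,B.r1)
under SC → 0/0/0/0; 0/0/0/1; 0/0/1/1; 0/1/0/0; 0/1/0/1; 0/1/1/1; 1/1/0/0; 1/1/0/1; 1/1/1/1
SC∖claimed = {1/1/0/0}

missing: A.r0=1 A.r1=1 B.r0=0 B.r1=0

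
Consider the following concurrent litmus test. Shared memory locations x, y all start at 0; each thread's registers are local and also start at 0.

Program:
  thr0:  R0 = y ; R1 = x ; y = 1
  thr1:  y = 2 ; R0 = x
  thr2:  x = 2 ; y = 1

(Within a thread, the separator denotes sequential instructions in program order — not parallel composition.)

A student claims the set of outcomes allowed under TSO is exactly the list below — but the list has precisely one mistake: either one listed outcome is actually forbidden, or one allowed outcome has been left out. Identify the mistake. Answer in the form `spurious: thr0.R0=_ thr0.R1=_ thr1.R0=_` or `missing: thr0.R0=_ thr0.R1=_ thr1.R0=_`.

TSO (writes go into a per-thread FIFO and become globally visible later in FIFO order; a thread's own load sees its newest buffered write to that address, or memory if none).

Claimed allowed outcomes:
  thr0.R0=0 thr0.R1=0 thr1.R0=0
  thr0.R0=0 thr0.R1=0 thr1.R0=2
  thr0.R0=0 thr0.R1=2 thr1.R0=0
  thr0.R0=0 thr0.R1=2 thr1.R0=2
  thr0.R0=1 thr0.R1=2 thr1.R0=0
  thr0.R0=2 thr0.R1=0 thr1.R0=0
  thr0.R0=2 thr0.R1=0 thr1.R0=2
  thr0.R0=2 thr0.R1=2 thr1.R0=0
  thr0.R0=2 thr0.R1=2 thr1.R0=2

outcome vector order: (thr0.R0,thr0.R1,thr1.R0)
TSO (10): <0 0 0> <0 0 2> <0 2 0> <0 2 2> <1 2 0> <1 2 2> <2 0 0> <2 0 2> <2 2 0> <2 2 2>
TSO∖claimed = {<1 2 2>}

missing: thr0.R0=1 thr0.R1=2 thr1.R0=2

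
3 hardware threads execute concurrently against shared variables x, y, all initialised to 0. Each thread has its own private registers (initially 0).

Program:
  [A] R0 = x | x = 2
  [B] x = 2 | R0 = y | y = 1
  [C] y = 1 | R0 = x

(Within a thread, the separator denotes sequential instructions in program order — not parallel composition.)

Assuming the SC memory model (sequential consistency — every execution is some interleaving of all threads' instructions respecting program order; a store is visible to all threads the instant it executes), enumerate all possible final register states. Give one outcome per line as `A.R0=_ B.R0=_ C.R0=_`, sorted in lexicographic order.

A.R0=0 B.R0=0 C.R0=2
A.R0=0 B.R0=1 C.R0=0
A.R0=0 B.R0=1 C.R0=2
A.R0=2 B.R0=0 C.R0=2
A.R0=2 B.R0=1 C.R0=0
A.R0=2 B.R0=1 C.R0=2

outcome vector order: (A.R0,B.R0,C.R0)
|SC outcomes| = 6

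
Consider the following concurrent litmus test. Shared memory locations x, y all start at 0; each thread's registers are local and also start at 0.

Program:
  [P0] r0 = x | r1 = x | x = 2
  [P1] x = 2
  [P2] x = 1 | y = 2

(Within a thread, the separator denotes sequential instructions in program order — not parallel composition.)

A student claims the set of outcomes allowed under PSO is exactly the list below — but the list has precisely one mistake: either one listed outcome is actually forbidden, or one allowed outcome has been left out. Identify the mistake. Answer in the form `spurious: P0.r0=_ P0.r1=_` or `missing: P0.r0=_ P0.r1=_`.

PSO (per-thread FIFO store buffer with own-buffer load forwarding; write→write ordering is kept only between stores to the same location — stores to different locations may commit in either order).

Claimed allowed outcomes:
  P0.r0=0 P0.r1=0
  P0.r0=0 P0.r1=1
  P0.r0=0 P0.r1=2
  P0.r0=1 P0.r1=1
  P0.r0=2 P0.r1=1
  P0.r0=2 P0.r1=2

missing: P0.r0=1 P0.r1=2

outcome vector order: (P0.r0,P0.r1)
PSO: 7 outcomes — {<0 0>; <0 1>; <0 2>; <1 1>; <1 2>; <2 1>; <2 2>}
PSO∖claimed = {<1 2>}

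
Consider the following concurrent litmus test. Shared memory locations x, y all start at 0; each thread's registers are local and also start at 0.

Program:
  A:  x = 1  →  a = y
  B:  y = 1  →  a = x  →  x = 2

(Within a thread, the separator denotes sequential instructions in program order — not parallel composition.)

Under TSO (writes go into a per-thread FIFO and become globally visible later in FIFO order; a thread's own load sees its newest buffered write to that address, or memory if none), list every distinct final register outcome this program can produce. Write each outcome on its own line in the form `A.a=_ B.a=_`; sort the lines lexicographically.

A.a=0 B.a=0
A.a=0 B.a=1
A.a=1 B.a=0
A.a=1 B.a=1

outcome vector order: (A.a,B.a)
|TSO outcomes| = 4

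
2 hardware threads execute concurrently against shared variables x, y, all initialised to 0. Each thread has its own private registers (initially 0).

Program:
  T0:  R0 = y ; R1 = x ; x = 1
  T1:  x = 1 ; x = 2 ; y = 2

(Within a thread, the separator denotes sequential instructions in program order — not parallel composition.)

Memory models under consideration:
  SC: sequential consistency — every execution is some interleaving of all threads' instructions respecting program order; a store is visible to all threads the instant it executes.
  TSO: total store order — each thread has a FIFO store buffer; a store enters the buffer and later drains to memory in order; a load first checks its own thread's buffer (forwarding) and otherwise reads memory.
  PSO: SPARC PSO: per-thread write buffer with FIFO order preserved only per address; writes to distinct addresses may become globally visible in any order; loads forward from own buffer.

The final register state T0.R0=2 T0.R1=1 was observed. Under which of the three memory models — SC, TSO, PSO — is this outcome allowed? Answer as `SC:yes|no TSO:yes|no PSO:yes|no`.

SC:no TSO:no PSO:yes

outcome vector order: (T0.R0,T0.R1)
SC (4): 0/0, 0/1, 0/2, 2/2
TSO (4): 0/0, 0/1, 0/2, 2/2
PSO (6): 0/0, 0/1, 0/2, 2/0, 2/1, 2/2
target 2/1 ∈ {PSO}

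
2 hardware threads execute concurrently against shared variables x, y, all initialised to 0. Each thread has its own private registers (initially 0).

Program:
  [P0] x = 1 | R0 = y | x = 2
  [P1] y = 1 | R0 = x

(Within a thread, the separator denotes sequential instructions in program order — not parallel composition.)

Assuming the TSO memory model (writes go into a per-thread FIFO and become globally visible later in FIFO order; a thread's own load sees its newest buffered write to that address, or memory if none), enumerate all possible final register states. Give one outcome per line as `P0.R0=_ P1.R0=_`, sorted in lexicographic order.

P0.R0=0 P1.R0=0
P0.R0=0 P1.R0=1
P0.R0=0 P1.R0=2
P0.R0=1 P1.R0=0
P0.R0=1 P1.R0=1
P0.R0=1 P1.R0=2

outcome vector order: (P0.R0,P1.R0)
|TSO outcomes| = 6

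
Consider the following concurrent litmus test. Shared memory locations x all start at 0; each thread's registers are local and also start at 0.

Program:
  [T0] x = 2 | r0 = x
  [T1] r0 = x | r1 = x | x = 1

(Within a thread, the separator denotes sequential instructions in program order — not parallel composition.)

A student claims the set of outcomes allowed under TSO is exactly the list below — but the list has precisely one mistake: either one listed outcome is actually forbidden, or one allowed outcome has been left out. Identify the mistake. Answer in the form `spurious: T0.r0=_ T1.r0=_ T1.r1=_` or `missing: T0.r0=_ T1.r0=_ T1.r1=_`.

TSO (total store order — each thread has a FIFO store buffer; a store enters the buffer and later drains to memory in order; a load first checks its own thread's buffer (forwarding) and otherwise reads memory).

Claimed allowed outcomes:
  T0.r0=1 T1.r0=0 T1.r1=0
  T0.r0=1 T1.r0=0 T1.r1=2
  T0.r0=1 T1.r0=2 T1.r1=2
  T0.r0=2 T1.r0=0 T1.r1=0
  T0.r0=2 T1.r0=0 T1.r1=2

missing: T0.r0=2 T1.r0=2 T1.r1=2

outcome vector order: (T0.r0,T1.r0,T1.r1)
[TSO] allowed = {100; 102; 122; 200; 202; 222}
TSO∖claimed = {222}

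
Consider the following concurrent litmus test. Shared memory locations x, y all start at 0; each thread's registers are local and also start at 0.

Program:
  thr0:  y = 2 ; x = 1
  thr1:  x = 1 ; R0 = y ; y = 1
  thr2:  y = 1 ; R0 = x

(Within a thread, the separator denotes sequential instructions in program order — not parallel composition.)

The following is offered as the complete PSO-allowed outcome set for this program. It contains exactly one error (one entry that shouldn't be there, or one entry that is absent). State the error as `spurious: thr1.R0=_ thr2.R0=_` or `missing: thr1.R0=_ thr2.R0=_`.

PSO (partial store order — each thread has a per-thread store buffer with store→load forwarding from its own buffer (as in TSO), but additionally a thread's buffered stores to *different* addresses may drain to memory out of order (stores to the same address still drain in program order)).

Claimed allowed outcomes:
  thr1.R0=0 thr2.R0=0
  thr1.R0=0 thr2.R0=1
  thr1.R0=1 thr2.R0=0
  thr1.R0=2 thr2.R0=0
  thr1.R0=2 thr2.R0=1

missing: thr1.R0=1 thr2.R0=1

outcome vector order: (thr1.R0,thr2.R0)
[PSO] allowed = {(0,0) (0,1) (1,0) (1,1) (2,0) (2,1)}
PSO∖claimed = {(1,1)}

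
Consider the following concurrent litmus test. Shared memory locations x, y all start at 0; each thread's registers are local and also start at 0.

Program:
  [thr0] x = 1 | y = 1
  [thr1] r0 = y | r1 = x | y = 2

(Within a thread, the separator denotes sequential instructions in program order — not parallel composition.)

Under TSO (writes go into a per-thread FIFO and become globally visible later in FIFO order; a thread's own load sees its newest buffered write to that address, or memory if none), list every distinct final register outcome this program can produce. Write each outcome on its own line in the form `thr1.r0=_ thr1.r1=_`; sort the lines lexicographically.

thr1.r0=0 thr1.r1=0
thr1.r0=0 thr1.r1=1
thr1.r0=1 thr1.r1=1

outcome vector order: (thr1.r0,thr1.r1)
|TSO outcomes| = 3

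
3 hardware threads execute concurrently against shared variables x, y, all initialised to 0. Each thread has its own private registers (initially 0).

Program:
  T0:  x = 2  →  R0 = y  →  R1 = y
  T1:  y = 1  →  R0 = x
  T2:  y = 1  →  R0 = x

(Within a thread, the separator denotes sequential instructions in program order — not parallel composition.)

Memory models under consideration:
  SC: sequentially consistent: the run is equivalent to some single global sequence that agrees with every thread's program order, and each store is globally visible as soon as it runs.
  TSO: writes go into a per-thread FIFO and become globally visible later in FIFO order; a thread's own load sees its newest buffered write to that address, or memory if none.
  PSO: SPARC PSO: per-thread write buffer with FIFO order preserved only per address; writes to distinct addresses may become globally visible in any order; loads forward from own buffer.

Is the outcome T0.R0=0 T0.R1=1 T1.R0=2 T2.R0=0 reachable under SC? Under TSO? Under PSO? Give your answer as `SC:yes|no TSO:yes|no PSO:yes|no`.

outcome vector order: (T0.R0,T0.R1,T1.R0,T2.R0)
SC: 6 outcomes — {<0 0 2 2>, <0 1 2 2>, <1 1 0 0>, <1 1 0 2>, <1 1 2 0>, <1 1 2 2>}
TSO: 12 outcomes — {<0 0 0 0>, <0 0 0 2>, <0 0 2 0>, <0 0 2 2>, <0 1 0 0>, <0 1 0 2>, <0 1 2 0>, <0 1 2 2>, <1 1 0 0>, <1 1 0 2>, <1 1 2 0>, <1 1 2 2>}
PSO: 12 outcomes — {<0 0 0 0>, <0 0 0 2>, <0 0 2 0>, <0 0 2 2>, <0 1 0 0>, <0 1 0 2>, <0 1 2 0>, <0 1 2 2>, <1 1 0 0>, <1 1 0 2>, <1 1 2 0>, <1 1 2 2>}
target <0 1 2 0> ∈ {TSO,PSO}

SC:no TSO:yes PSO:yes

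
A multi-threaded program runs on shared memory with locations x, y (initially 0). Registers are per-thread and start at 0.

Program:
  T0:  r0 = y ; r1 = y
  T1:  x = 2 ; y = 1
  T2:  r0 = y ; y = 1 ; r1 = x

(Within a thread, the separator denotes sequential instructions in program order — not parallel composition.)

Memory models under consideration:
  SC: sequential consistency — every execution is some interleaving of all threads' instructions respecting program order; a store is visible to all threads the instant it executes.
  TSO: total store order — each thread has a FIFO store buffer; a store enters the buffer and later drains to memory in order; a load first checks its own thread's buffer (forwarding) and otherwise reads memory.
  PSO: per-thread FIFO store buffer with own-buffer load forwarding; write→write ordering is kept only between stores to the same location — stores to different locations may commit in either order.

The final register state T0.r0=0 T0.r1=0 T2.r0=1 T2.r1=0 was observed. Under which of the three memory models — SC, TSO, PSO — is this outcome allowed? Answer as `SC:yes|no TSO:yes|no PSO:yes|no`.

outcome vector order: (T0.r0,T0.r1,T2.r0,T2.r1)
under SC → <0 0 0 0>, <0 0 0 2>, <0 0 1 2>, <0 1 0 0>, <0 1 0 2>, <0 1 1 2>, <1 1 0 0>, <1 1 0 2>, <1 1 1 2>
under TSO → <0 0 0 0>, <0 0 0 2>, <0 0 1 2>, <0 1 0 0>, <0 1 0 2>, <0 1 1 2>, <1 1 0 0>, <1 1 0 2>, <1 1 1 2>
under PSO → <0 0 0 0>, <0 0 0 2>, <0 0 1 0>, <0 0 1 2>, <0 1 0 0>, <0 1 0 2>, <0 1 1 0>, <0 1 1 2>, <1 1 0 0>, <1 1 0 2>, <1 1 1 0>, <1 1 1 2>
target <0 0 1 0> ∈ {PSO}

SC:no TSO:no PSO:yes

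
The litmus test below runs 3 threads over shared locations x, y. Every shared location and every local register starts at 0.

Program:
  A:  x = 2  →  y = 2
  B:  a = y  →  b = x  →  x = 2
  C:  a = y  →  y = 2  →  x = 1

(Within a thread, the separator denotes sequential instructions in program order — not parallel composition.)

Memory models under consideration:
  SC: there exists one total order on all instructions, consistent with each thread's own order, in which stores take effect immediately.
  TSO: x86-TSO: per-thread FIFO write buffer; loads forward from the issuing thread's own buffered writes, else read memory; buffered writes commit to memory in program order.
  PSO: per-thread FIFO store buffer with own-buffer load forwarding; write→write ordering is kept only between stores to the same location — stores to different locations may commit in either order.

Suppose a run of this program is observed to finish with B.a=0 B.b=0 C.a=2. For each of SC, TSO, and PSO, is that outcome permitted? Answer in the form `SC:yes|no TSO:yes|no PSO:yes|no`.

SC:yes TSO:yes PSO:yes

outcome vector order: (B.a,B.b,C.a)
SC (11): <0 0 0>; <0 0 2>; <0 1 0>; <0 1 2>; <0 2 0>; <0 2 2>; <2 0 0>; <2 1 0>; <2 1 2>; <2 2 0>; <2 2 2>
TSO (11): <0 0 0>; <0 0 2>; <0 1 0>; <0 1 2>; <0 2 0>; <0 2 2>; <2 0 0>; <2 1 0>; <2 1 2>; <2 2 0>; <2 2 2>
PSO (12): <0 0 0>; <0 0 2>; <0 1 0>; <0 1 2>; <0 2 0>; <0 2 2>; <2 0 0>; <2 0 2>; <2 1 0>; <2 1 2>; <2 2 0>; <2 2 2>
target <0 0 2> ∈ {SC,TSO,PSO}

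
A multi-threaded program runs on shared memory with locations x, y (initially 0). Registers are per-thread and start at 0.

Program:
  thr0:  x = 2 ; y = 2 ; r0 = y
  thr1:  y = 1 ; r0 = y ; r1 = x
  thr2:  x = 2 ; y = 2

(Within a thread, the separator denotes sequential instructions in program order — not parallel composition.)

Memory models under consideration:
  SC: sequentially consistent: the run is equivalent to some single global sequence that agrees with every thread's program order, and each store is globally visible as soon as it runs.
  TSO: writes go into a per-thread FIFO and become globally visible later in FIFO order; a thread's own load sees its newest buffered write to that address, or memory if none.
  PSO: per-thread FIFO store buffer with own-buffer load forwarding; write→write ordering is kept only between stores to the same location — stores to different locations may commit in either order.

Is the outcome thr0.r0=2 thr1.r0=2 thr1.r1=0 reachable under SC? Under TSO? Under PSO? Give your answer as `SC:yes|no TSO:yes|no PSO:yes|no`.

outcome vector order: (thr0.r0,thr1.r0,thr1.r1)
SC (5): 1/1/2, 1/2/2, 2/1/0, 2/1/2, 2/2/2
TSO (6): 1/1/0, 1/1/2, 1/2/2, 2/1/0, 2/1/2, 2/2/2
PSO (8): 1/1/0, 1/1/2, 1/2/0, 1/2/2, 2/1/0, 2/1/2, 2/2/0, 2/2/2
target 2/2/0 ∈ {PSO}

SC:no TSO:no PSO:yes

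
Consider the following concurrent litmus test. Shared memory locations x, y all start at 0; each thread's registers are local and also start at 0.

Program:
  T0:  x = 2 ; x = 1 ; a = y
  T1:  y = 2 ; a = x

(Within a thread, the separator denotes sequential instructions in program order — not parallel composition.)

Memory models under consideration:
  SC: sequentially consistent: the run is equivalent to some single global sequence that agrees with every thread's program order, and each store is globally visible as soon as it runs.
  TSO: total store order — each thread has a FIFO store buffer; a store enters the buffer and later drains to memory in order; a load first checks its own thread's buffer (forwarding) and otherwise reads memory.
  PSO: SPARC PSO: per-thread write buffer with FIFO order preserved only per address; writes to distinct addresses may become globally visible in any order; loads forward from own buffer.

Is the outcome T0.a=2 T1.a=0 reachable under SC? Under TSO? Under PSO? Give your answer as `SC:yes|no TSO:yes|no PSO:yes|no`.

SC:yes TSO:yes PSO:yes

outcome vector order: (T0.a,T1.a)
under SC → 0/1 2/0 2/1 2/2
under TSO → 0/0 0/1 0/2 2/0 2/1 2/2
under PSO → 0/0 0/1 0/2 2/0 2/1 2/2
target 2/0 ∈ {SC,TSO,PSO}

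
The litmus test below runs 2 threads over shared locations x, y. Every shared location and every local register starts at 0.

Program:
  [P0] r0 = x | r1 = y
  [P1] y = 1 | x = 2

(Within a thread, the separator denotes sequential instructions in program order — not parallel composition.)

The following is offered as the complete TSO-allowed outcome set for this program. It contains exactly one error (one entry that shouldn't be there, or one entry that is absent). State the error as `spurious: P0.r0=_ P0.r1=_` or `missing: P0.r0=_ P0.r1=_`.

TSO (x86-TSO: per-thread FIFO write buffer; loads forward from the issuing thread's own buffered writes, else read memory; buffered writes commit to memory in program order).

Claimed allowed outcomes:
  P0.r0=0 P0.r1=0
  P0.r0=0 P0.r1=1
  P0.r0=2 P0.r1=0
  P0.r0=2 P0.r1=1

spurious: P0.r0=2 P0.r1=0

outcome vector order: (P0.r0,P0.r1)
TSO (3): 0/0 0/1 2/1
claimed∖TSO = {2/0}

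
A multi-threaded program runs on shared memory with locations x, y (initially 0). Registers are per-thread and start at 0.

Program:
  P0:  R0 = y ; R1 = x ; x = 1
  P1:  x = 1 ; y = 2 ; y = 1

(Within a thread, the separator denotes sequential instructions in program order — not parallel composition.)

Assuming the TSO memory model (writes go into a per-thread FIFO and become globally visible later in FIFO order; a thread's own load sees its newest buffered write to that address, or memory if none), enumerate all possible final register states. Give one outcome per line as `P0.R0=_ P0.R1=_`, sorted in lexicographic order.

outcome vector order: (P0.R0,P0.R1)
|TSO outcomes| = 4

P0.R0=0 P0.R1=0
P0.R0=0 P0.R1=1
P0.R0=1 P0.R1=1
P0.R0=2 P0.R1=1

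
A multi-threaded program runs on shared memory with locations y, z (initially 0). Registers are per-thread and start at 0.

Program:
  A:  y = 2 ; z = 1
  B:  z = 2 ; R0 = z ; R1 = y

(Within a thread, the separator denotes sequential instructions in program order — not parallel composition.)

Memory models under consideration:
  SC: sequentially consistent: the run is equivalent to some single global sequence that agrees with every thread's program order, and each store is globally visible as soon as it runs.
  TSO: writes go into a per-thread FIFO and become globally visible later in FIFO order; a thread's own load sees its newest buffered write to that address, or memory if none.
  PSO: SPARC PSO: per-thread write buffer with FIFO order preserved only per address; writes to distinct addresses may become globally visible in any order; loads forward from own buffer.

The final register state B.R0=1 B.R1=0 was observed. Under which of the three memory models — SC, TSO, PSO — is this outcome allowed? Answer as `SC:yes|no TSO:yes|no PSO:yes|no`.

outcome vector order: (B.R0,B.R1)
SC: 3 outcomes — {(1,2), (2,0), (2,2)}
TSO: 3 outcomes — {(1,2), (2,0), (2,2)}
PSO: 4 outcomes — {(1,0), (1,2), (2,0), (2,2)}
target (1,0) ∈ {PSO}

SC:no TSO:no PSO:yes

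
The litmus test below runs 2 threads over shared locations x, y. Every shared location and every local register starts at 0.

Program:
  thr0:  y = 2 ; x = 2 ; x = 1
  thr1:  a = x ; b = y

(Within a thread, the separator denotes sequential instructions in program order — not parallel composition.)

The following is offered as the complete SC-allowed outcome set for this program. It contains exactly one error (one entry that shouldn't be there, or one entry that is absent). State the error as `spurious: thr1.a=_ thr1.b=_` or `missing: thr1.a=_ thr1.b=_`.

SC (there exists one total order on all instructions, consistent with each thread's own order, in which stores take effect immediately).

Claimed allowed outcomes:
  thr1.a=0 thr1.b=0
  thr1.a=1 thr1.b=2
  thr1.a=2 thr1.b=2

outcome vector order: (thr1.a,thr1.b)
[SC] allowed = {00, 02, 12, 22}
SC∖claimed = {02}

missing: thr1.a=0 thr1.b=2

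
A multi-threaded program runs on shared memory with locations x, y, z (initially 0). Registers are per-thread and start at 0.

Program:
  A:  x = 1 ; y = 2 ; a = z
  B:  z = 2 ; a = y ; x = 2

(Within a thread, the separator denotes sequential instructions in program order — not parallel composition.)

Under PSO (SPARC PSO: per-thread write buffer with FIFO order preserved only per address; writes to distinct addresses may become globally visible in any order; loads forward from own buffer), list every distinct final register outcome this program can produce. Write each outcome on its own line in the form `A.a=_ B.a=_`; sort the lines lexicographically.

outcome vector order: (A.a,B.a)
|PSO outcomes| = 4

A.a=0 B.a=0
A.a=0 B.a=2
A.a=2 B.a=0
A.a=2 B.a=2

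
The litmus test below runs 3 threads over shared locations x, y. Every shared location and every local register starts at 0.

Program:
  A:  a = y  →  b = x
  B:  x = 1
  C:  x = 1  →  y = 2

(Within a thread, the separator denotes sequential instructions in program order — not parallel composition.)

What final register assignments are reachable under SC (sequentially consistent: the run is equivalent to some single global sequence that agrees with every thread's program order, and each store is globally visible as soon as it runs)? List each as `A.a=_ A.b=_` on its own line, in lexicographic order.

outcome vector order: (A.a,A.b)
|SC outcomes| = 3

A.a=0 A.b=0
A.a=0 A.b=1
A.a=2 A.b=1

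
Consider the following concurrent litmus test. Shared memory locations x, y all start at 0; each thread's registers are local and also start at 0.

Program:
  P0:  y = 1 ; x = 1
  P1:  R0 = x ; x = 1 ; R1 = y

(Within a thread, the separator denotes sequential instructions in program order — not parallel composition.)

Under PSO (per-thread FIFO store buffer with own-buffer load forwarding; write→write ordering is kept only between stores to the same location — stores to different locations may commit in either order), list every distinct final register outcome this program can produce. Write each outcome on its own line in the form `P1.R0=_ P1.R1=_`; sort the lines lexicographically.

P1.R0=0 P1.R1=0
P1.R0=0 P1.R1=1
P1.R0=1 P1.R1=0
P1.R0=1 P1.R1=1

outcome vector order: (P1.R0,P1.R1)
|PSO outcomes| = 4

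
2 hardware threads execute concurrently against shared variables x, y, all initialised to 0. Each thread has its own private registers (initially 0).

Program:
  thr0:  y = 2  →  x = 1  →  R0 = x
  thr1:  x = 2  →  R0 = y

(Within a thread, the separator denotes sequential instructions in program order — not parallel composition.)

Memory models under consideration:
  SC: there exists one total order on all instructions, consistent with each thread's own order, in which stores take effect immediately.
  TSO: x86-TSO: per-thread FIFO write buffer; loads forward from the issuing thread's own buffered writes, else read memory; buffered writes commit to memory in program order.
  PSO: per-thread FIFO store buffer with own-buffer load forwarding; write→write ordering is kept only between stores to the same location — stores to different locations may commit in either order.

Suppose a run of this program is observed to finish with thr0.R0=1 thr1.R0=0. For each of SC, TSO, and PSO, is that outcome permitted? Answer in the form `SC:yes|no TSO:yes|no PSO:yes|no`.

outcome vector order: (thr0.R0,thr1.R0)
under SC → 10 12 22
under TSO → 10 12 20 22
under PSO → 10 12 20 22
target 10 ∈ {SC,TSO,PSO}

SC:yes TSO:yes PSO:yes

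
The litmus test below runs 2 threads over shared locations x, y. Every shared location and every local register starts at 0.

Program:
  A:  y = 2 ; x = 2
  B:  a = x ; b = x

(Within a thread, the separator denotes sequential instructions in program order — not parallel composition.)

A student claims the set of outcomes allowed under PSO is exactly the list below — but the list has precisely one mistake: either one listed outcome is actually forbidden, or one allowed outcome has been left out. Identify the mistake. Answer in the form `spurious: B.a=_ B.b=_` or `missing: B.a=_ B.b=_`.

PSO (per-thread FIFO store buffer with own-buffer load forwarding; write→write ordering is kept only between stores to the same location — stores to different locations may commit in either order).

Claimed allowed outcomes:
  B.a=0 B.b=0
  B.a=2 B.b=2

missing: B.a=0 B.b=2

outcome vector order: (B.a,B.b)
[PSO] allowed = {00, 02, 22}
PSO∖claimed = {02}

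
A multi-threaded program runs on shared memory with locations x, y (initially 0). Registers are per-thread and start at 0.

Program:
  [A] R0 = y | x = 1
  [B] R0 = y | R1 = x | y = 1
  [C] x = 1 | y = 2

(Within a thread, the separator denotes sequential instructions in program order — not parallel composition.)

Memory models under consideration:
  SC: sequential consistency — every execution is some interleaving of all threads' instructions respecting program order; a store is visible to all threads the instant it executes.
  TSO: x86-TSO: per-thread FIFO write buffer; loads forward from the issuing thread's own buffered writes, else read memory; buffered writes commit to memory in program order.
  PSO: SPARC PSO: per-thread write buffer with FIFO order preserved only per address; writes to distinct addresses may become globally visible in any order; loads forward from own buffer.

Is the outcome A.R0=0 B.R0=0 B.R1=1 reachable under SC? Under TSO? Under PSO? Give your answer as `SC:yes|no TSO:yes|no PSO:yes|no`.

SC:yes TSO:yes PSO:yes

outcome vector order: (A.R0,B.R0,B.R1)
[SC] allowed = {(0,0,0) (0,0,1) (0,2,1) (1,0,0) (1,0,1) (1,2,1) (2,0,0) (2,0,1) (2,2,1)}
[TSO] allowed = {(0,0,0) (0,0,1) (0,2,1) (1,0,0) (1,0,1) (1,2,1) (2,0,0) (2,0,1) (2,2,1)}
[PSO] allowed = {(0,0,0) (0,0,1) (0,2,0) (0,2,1) (1,0,0) (1,0,1) (1,2,0) (1,2,1) (2,0,0) (2,0,1) (2,2,0) (2,2,1)}
target (0,0,1) ∈ {SC,TSO,PSO}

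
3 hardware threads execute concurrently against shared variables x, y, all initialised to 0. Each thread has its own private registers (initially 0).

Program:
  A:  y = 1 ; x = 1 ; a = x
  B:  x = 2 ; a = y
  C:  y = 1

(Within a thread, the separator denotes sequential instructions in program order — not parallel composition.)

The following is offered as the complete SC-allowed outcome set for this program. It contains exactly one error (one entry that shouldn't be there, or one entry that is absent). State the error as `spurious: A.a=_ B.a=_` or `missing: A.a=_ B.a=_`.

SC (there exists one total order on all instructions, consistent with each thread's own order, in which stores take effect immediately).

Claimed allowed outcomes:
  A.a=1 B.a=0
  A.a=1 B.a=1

outcome vector order: (A.a,B.a)
SC: 3 outcomes — {<1 0>, <1 1>, <2 1>}
SC∖claimed = {<2 1>}

missing: A.a=2 B.a=1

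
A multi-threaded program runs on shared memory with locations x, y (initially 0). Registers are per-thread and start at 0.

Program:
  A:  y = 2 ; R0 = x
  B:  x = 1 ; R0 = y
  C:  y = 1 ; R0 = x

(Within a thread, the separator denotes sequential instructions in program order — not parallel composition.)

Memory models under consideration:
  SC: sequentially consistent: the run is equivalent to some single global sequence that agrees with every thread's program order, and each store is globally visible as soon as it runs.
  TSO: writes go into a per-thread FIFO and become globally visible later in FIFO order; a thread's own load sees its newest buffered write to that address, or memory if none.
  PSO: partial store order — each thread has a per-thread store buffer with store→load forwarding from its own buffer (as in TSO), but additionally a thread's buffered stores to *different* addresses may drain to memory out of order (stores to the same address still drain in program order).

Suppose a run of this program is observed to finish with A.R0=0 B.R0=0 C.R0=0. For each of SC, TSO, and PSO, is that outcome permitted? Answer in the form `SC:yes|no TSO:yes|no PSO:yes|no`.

outcome vector order: (A.R0,B.R0,C.R0)
SC (9): 0/1/0 0/1/1 0/2/0 0/2/1 1/0/1 1/1/0 1/1/1 1/2/0 1/2/1
TSO (12): 0/0/0 0/0/1 0/1/0 0/1/1 0/2/0 0/2/1 1/0/0 1/0/1 1/1/0 1/1/1 1/2/0 1/2/1
PSO (12): 0/0/0 0/0/1 0/1/0 0/1/1 0/2/0 0/2/1 1/0/0 1/0/1 1/1/0 1/1/1 1/2/0 1/2/1
target 0/0/0 ∈ {TSO,PSO}

SC:no TSO:yes PSO:yes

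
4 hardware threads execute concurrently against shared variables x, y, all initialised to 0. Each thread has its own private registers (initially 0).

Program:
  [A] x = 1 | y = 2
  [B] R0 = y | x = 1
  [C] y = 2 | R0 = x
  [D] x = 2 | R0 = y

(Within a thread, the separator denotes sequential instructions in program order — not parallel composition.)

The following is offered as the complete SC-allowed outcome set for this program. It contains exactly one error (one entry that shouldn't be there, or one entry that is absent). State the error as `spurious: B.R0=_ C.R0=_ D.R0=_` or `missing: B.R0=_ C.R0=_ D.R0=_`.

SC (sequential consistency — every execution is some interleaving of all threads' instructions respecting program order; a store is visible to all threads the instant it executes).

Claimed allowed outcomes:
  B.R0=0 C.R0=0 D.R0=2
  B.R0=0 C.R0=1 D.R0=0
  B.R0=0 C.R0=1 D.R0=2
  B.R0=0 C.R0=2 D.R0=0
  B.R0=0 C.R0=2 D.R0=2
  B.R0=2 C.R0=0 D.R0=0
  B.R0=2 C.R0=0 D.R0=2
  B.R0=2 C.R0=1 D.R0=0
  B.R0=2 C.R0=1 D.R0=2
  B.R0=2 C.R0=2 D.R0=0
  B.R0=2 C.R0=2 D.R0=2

spurious: B.R0=2 C.R0=0 D.R0=0

outcome vector order: (B.R0,C.R0,D.R0)
SC (10): 0/0/2 0/1/0 0/1/2 0/2/0 0/2/2 2/0/2 2/1/0 2/1/2 2/2/0 2/2/2
claimed∖SC = {2/0/0}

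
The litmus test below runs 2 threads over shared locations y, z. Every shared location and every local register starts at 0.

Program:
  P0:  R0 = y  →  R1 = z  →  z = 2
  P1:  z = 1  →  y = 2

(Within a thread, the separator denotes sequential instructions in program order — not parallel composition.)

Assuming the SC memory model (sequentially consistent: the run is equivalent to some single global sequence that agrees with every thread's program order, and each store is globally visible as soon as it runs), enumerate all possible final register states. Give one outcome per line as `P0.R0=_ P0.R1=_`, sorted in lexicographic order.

P0.R0=0 P0.R1=0
P0.R0=0 P0.R1=1
P0.R0=2 P0.R1=1

outcome vector order: (P0.R0,P0.R1)
|SC outcomes| = 3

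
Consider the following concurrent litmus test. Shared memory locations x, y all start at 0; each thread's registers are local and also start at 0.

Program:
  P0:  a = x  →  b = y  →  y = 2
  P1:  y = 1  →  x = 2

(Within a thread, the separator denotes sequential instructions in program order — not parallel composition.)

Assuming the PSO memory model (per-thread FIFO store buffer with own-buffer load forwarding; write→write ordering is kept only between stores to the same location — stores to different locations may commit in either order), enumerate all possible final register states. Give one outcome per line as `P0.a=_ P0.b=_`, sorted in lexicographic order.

P0.a=0 P0.b=0
P0.a=0 P0.b=1
P0.a=2 P0.b=0
P0.a=2 P0.b=1

outcome vector order: (P0.a,P0.b)
|PSO outcomes| = 4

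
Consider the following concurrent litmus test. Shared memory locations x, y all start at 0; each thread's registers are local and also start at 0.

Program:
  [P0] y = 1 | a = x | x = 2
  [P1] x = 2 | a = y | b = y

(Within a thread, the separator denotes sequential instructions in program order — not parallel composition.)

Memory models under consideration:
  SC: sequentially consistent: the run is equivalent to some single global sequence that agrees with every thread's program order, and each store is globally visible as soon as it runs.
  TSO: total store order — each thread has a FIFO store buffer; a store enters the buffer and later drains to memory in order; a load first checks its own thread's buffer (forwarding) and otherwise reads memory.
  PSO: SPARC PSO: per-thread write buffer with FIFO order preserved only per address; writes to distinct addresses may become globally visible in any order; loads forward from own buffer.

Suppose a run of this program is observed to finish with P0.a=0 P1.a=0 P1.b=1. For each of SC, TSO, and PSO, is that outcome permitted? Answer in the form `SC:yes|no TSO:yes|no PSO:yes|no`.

outcome vector order: (P0.a,P1.a,P1.b)
under SC → 0/1/1; 2/0/0; 2/0/1; 2/1/1
under TSO → 0/0/0; 0/0/1; 0/1/1; 2/0/0; 2/0/1; 2/1/1
under PSO → 0/0/0; 0/0/1; 0/1/1; 2/0/0; 2/0/1; 2/1/1
target 0/0/1 ∈ {TSO,PSO}

SC:no TSO:yes PSO:yes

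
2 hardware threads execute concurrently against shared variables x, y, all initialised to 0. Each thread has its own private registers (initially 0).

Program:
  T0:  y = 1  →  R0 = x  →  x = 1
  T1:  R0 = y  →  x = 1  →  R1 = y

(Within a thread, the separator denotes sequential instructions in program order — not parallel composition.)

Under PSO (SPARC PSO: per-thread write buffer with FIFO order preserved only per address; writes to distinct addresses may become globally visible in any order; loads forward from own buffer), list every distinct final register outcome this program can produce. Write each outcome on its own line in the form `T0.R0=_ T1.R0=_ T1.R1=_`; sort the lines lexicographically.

T0.R0=0 T1.R0=0 T1.R1=0
T0.R0=0 T1.R0=0 T1.R1=1
T0.R0=0 T1.R0=1 T1.R1=1
T0.R0=1 T1.R0=0 T1.R1=0
T0.R0=1 T1.R0=0 T1.R1=1
T0.R0=1 T1.R0=1 T1.R1=1

outcome vector order: (T0.R0,T1.R0,T1.R1)
|PSO outcomes| = 6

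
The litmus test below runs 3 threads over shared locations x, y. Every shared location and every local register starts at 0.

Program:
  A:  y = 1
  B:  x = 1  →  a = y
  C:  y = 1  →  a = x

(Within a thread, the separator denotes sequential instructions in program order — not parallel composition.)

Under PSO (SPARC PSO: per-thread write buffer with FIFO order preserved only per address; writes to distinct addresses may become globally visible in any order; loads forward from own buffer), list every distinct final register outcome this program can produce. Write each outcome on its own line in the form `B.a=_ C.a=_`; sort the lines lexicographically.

B.a=0 C.a=0
B.a=0 C.a=1
B.a=1 C.a=0
B.a=1 C.a=1

outcome vector order: (B.a,C.a)
|PSO outcomes| = 4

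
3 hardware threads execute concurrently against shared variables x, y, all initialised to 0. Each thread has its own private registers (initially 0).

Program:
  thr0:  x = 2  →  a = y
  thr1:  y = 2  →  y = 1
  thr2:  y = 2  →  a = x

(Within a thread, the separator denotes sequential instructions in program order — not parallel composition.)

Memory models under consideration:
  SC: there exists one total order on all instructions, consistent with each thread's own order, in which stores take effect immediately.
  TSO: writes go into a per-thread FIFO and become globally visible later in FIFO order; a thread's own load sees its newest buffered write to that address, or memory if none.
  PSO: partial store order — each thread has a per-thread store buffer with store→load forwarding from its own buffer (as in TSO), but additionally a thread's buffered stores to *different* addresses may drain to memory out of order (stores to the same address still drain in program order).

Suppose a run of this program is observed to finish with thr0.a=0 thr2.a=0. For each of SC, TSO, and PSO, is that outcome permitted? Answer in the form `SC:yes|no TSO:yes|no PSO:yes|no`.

SC:no TSO:yes PSO:yes

outcome vector order: (thr0.a,thr2.a)
SC: 5 outcomes — {0/2 1/0 1/2 2/0 2/2}
TSO: 6 outcomes — {0/0 0/2 1/0 1/2 2/0 2/2}
PSO: 6 outcomes — {0/0 0/2 1/0 1/2 2/0 2/2}
target 0/0 ∈ {TSO,PSO}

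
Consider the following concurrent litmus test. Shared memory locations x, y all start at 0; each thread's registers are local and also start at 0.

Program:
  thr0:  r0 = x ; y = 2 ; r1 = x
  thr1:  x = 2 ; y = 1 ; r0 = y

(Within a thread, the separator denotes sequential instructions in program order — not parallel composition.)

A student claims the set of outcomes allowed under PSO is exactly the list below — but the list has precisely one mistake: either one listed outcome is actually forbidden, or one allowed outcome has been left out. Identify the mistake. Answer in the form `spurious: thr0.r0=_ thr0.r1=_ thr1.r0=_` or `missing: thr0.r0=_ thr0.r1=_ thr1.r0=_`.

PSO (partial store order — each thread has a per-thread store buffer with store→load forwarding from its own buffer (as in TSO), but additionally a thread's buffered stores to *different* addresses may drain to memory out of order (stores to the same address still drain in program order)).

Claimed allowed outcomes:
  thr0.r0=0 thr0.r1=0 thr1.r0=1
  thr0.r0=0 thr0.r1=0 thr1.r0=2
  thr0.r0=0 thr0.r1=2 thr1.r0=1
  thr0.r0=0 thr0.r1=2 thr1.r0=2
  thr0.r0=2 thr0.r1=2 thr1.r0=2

outcome vector order: (thr0.r0,thr0.r1,thr1.r0)
under PSO → 0/0/1, 0/0/2, 0/2/1, 0/2/2, 2/2/1, 2/2/2
PSO∖claimed = {2/2/1}

missing: thr0.r0=2 thr0.r1=2 thr1.r0=1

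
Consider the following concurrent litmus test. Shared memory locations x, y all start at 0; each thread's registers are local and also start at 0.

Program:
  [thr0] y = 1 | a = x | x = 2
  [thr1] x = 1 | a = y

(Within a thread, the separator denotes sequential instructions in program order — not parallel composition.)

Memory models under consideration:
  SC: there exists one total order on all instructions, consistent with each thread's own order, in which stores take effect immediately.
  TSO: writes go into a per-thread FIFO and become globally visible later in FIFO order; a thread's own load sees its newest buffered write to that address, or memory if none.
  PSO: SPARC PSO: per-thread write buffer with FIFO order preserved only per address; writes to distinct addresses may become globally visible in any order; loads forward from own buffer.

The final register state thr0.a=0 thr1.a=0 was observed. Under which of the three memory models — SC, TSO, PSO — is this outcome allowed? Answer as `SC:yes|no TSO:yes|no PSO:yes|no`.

SC:no TSO:yes PSO:yes

outcome vector order: (thr0.a,thr1.a)
[SC] allowed = {0/1, 1/0, 1/1}
[TSO] allowed = {0/0, 0/1, 1/0, 1/1}
[PSO] allowed = {0/0, 0/1, 1/0, 1/1}
target 0/0 ∈ {TSO,PSO}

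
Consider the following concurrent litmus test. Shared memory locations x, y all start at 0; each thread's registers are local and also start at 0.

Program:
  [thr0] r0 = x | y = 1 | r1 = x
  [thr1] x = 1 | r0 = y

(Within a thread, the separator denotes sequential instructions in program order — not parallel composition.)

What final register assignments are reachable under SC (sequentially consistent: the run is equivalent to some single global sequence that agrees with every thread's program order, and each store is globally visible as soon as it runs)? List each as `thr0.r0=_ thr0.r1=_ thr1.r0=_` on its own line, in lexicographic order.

outcome vector order: (thr0.r0,thr0.r1,thr1.r0)
|SC outcomes| = 5

thr0.r0=0 thr0.r1=0 thr1.r0=1
thr0.r0=0 thr0.r1=1 thr1.r0=0
thr0.r0=0 thr0.r1=1 thr1.r0=1
thr0.r0=1 thr0.r1=1 thr1.r0=0
thr0.r0=1 thr0.r1=1 thr1.r0=1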